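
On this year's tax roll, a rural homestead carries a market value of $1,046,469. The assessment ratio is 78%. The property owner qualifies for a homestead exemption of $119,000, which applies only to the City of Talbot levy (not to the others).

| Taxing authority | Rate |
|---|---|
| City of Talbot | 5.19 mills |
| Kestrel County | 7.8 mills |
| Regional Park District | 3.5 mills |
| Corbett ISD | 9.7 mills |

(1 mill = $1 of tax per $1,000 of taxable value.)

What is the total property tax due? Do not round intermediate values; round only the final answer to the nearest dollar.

Assessed value = $1,046,469 × 0.78 = $816,245.82
City of Talbot: ($816,245.82 − $119,000) × 0.00519 = $697,245.82 × 0.00519 = $3,618.7058058
Kestrel County: $816,245.82 × 0.0078 = $6,366.717396
Regional Park District: $816,245.82 × 0.0035 = $2,856.86037
Corbett ISD: $816,245.82 × 0.0097 = $7,917.584454
Total = $20,759.8680258

$20,760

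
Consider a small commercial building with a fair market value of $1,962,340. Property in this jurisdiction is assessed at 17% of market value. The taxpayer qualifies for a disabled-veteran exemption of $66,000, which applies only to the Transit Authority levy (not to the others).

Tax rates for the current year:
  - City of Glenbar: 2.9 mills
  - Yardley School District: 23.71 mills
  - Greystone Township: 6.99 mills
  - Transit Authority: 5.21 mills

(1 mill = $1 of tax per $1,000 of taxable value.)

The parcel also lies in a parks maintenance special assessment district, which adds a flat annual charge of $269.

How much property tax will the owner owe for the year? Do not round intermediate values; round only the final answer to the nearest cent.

$12,872.07

Assessed value = $1,962,340 × 0.17 = $333,597.8
City of Glenbar: $333,597.8 × 0.0029 = $967.43362
Yardley School District: $333,597.8 × 0.02371 = $7,909.603838
Greystone Township: $333,597.8 × 0.00699 = $2,331.848622
Transit Authority: ($333,597.8 − $66,000) × 0.00521 = $267,597.8 × 0.00521 = $1,394.184538
Levies subtotal = $12,603.070618
Total = $12,603.070618 + $269 = $12,872.070618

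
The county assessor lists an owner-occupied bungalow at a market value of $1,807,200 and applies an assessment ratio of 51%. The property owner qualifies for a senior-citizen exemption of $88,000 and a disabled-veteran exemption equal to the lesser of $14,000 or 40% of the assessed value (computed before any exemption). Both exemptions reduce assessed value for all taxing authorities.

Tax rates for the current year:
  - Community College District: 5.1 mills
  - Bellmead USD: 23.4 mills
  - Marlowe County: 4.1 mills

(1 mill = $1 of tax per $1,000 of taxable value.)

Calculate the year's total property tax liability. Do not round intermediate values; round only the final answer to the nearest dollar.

Assessed value = $1,807,200 × 0.51 = $921,672
Disabled-veteran exemption = min($14,000, 40% × $921,672) = min($14,000, $368,668.8) = $14,000 (dollar cap binds)
Taxable value = $921,672 − $88,000 − $14,000 = $819,672
Community College District: $819,672 × 0.0051 = $4,180.3272
Bellmead USD: $819,672 × 0.0234 = $19,180.3248
Marlowe County: $819,672 × 0.0041 = $3,360.6552
Total = $26,721.3072

$26,721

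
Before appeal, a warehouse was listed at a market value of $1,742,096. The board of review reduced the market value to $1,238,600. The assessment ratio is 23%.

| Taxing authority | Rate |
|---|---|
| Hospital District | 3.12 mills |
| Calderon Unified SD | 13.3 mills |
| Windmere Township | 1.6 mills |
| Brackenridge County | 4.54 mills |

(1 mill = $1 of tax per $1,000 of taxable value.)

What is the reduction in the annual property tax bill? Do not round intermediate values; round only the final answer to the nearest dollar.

$2,613

Old assessed value = $1,742,096 × 0.23 = $400,682.08
New assessed value = $1,238,600 × 0.23 = $284,878
Combined rate = 0.00312 + 0.0133 + 0.0016 + 0.00454 = 0.02256
Old tax = $400,682.08 × 0.02256 = $9,039.3877248
New tax = $284,878 × 0.02256 = $6,426.84768
Reduction = $9,039.3877248 − $6,426.84768 = $2,612.5400448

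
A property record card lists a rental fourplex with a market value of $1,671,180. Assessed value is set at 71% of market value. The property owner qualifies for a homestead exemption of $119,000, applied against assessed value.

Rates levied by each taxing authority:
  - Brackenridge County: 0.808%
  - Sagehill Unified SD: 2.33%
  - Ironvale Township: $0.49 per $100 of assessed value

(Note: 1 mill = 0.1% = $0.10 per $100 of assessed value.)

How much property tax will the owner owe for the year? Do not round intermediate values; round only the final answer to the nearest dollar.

$38,730

Assessed value = $1,671,180 × 0.71 = $1,186,537.8
Taxable value = $1,186,537.8 − $119,000 = $1,067,537.8
Brackenridge County: $1,067,537.8 × 0.00808 = $8,625.705424
Sagehill Unified SD: $1,067,537.8 × 0.0233 = $24,873.63074
Ironvale Township: $1,067,537.8 × 0.0049 = $5,230.93522
Total = $38,730.271384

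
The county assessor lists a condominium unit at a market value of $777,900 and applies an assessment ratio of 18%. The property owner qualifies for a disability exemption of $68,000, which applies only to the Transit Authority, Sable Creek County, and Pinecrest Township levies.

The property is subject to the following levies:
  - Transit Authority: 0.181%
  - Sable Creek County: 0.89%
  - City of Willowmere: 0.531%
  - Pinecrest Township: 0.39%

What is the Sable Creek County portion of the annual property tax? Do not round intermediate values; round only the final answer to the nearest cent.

$641.00

Assessed value = $777,900 × 0.18 = $140,022
Sable Creek County taxable value = $140,022 − $68,000 = $72,022
Sable Creek County levy = $72,022 × 0.0089 = $640.9958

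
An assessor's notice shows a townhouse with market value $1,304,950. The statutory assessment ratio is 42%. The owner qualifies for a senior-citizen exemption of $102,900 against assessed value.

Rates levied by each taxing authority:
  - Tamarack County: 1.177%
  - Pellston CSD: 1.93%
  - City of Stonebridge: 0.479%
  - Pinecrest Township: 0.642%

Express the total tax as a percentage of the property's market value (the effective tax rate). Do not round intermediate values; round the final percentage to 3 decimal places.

Assessed value = $1,304,950 × 0.42 = $548,079
Taxable value = $548,079 − $102,900 = $445,179
Tamarack County: $445,179 × 0.01177 = $5,239.75683
Pellston CSD: $445,179 × 0.0193 = $8,591.9547
City of Stonebridge: $445,179 × 0.00479 = $2,132.40741
Pinecrest Township: $445,179 × 0.00642 = $2,858.04918
Total tax = $18,822.16812
Effective rate = $18,822.16812 ÷ $1,304,950 = 1.442% of market value

1.442%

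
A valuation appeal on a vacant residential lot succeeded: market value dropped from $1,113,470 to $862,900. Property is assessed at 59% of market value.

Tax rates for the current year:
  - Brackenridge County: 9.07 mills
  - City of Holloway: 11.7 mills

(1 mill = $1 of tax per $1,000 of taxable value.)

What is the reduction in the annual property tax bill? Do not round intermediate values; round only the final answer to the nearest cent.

$3,070.56

Old assessed value = $1,113,470 × 0.59 = $656,947.3
New assessed value = $862,900 × 0.59 = $509,111
Combined rate = 0.00907 + 0.0117 = 0.02077
Old tax = $656,947.3 × 0.02077 = $13,644.795421
New tax = $509,111 × 0.02077 = $10,574.23547
Reduction = $13,644.795421 − $10,574.23547 = $3,070.559951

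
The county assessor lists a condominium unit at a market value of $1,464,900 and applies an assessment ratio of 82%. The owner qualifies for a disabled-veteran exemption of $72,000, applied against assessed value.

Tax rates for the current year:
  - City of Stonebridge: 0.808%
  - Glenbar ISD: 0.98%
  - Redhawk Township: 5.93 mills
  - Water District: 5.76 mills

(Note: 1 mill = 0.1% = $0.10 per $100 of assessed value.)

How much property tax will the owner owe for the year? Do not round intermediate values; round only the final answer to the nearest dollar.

Assessed value = $1,464,900 × 0.82 = $1,201,218
Taxable value = $1,201,218 − $72,000 = $1,129,218
City of Stonebridge: $1,129,218 × 0.00808 = $9,124.08144
Glenbar ISD: $1,129,218 × 0.0098 = $11,066.3364
Redhawk Township: $1,129,218 × 0.00593 = $6,696.26274
Water District: $1,129,218 × 0.00576 = $6,504.29568
Total = $33,390.97626

$33,391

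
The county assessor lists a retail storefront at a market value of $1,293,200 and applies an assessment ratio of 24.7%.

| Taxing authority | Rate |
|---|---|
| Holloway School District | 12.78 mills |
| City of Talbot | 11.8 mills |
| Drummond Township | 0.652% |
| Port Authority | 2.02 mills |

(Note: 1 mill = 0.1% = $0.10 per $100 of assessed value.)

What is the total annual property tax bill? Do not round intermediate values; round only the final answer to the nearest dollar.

$10,579

Assessed value = $1,293,200 × 0.247 = $319,420.4
Holloway School District: $319,420.4 × 0.01278 = $4,082.192712
City of Talbot: $319,420.4 × 0.0118 = $3,769.16072
Drummond Township: $319,420.4 × 0.00652 = $2,082.621008
Port Authority: $319,420.4 × 0.00202 = $645.229208
Total = $10,579.203648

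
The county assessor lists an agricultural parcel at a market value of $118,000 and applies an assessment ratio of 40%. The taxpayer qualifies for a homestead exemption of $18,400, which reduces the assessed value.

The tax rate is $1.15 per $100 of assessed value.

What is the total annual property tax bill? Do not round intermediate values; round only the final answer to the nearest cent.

Assessed value = $118,000 × 0.4 = $47,200
Taxable value = $47,200 − $18,400 = $28,800
Tax = $28,800 × 0.0115 = $331.2

$331.20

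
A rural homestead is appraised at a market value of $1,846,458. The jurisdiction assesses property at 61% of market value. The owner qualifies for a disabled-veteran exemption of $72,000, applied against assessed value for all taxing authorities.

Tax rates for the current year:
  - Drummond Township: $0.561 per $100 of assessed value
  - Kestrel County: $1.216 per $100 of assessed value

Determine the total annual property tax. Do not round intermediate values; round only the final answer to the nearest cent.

$18,735.61

Assessed value = $1,846,458 × 0.61 = $1,126,339.38
Taxable value = $1,126,339.38 − $72,000 = $1,054,339.38
Drummond Township: $1,054,339.38 × 0.00561 = $5,914.8439218
Kestrel County: $1,054,339.38 × 0.01216 = $12,820.7668608
Total = $5,914.8439218 + $12,820.7668608 = $18,735.6107826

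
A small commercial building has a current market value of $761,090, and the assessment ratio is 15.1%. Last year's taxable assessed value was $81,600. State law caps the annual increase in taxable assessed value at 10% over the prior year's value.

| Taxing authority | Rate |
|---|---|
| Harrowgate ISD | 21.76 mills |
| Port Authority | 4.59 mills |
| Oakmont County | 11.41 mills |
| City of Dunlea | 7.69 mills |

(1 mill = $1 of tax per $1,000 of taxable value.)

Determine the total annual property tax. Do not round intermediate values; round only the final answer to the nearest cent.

$4,079.59

Uncapped assessed value = $761,090 × 0.151 = $114,924.59
Cap limit = $81,600 × 1.1 = $89,760
Taxable assessed value = min($114,924.59, $89,760) = $89,760 (cap binds)
Harrowgate ISD: $89,760 × 0.02176 = $1,953.1776
Port Authority: $89,760 × 0.00459 = $411.9984
Oakmont County: $89,760 × 0.01141 = $1,024.1616
City of Dunlea: $89,760 × 0.00769 = $690.2544
Total = $4,079.592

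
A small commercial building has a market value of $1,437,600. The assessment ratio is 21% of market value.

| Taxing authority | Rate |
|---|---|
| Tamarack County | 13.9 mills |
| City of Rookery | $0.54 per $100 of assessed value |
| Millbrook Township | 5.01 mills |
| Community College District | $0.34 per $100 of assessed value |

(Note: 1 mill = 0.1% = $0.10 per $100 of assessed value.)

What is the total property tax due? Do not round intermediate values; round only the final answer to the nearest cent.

Assessed value = $1,437,600 × 0.21 = $301,896
Tamarack County: $301,896 × 0.0139 = $4,196.3544
City of Rookery: $301,896 × 0.0054 = $1,630.2384
Millbrook Township: $301,896 × 0.00501 = $1,512.49896
Community College District: $301,896 × 0.0034 = $1,026.4464
Total = $8,365.53816

$8,365.54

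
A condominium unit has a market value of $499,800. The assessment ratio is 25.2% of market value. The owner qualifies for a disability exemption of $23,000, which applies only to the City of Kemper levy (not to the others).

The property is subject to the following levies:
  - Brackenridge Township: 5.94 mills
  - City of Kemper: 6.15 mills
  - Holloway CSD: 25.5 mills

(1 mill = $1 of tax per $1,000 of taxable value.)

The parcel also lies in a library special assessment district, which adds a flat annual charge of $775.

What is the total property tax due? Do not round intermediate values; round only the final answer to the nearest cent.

Assessed value = $499,800 × 0.252 = $125,949.6
Brackenridge Township: $125,949.6 × 0.00594 = $748.140624
City of Kemper: ($125,949.6 − $23,000) × 0.00615 = $102,949.6 × 0.00615 = $633.14004
Holloway CSD: $125,949.6 × 0.0255 = $3,211.7148
Levies subtotal = $4,592.995464
Total = $4,592.995464 + $775 = $5,367.995464

$5,368.00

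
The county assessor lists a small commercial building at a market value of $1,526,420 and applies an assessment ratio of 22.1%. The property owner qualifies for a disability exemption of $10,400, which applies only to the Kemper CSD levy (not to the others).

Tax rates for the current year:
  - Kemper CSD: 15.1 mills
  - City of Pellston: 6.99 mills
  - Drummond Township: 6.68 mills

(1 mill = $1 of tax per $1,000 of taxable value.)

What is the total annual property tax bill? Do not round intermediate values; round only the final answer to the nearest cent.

Assessed value = $1,526,420 × 0.221 = $337,338.82
Kemper CSD: ($337,338.82 − $10,400) × 0.0151 = $326,938.82 × 0.0151 = $4,936.776182
City of Pellston: $337,338.82 × 0.00699 = $2,357.9983518
Drummond Township: $337,338.82 × 0.00668 = $2,253.4233176
Total = $9,548.1978514

$9,548.20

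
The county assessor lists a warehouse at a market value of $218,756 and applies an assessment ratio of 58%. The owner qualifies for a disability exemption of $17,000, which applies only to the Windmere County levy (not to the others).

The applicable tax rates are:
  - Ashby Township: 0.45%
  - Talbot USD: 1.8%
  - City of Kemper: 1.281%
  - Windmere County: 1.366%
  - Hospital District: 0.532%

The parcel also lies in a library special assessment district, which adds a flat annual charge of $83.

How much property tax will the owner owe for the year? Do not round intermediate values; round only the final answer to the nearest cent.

Assessed value = $218,756 × 0.58 = $126,878.48
Ashby Township: $126,878.48 × 0.0045 = $570.95316
Talbot USD: $126,878.48 × 0.018 = $2,283.81264
City of Kemper: $126,878.48 × 0.01281 = $1,625.3133288
Windmere County: ($126,878.48 − $17,000) × 0.01366 = $109,878.48 × 0.01366 = $1,500.9400368
Hospital District: $126,878.48 × 0.00532 = $674.9935136
Levies subtotal = $6,656.0126792
Total = $6,656.0126792 + $83 = $6,739.0126792

$6,739.01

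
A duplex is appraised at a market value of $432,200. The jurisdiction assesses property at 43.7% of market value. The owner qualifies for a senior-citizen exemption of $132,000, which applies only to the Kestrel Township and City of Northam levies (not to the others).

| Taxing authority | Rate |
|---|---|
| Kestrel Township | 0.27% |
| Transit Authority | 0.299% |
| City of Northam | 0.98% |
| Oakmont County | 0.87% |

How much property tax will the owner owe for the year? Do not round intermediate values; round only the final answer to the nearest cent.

$2,918.80

Assessed value = $432,200 × 0.437 = $188,871.4
Kestrel Township: ($188,871.4 − $132,000) × 0.0027 = $56,871.4 × 0.0027 = $153.55278
Transit Authority: $188,871.4 × 0.00299 = $564.725486
City of Northam: ($188,871.4 − $132,000) × 0.0098 = $56,871.4 × 0.0098 = $557.33972
Oakmont County: $188,871.4 × 0.0087 = $1,643.18118
Total = $2,918.799166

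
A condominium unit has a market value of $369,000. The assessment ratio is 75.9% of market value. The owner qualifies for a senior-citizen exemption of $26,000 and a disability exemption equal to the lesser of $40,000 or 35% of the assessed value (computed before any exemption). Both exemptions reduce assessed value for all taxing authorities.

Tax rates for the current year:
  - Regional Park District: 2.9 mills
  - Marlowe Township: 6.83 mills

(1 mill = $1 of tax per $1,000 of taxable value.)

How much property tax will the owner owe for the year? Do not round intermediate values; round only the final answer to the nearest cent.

$2,082.91

Assessed value = $369,000 × 0.759 = $280,071
Disability exemption = min($40,000, 35% × $280,071) = min($40,000, $98,024.85) = $40,000 (dollar cap binds)
Taxable value = $280,071 − $26,000 − $40,000 = $214,071
Regional Park District: $214,071 × 0.0029 = $620.8059
Marlowe Township: $214,071 × 0.00683 = $1,462.10493
Total = $2,082.91083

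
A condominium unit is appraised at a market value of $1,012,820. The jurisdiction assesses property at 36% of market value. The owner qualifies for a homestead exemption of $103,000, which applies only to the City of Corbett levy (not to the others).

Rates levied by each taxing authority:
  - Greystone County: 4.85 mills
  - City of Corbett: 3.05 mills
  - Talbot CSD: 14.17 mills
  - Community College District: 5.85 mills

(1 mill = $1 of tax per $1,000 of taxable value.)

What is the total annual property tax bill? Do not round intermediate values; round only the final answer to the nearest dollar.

$9,866

Assessed value = $1,012,820 × 0.36 = $364,615.2
Greystone County: $364,615.2 × 0.00485 = $1,768.38372
City of Corbett: ($364,615.2 − $103,000) × 0.00305 = $261,615.2 × 0.00305 = $797.92636
Talbot CSD: $364,615.2 × 0.01417 = $5,166.597384
Community College District: $364,615.2 × 0.00585 = $2,132.99892
Total = $9,865.906384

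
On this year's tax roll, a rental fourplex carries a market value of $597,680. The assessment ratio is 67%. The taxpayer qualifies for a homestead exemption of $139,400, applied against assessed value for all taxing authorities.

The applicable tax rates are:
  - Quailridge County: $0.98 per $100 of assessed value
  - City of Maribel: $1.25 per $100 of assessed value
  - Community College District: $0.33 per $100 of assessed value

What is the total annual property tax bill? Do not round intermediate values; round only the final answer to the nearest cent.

$6,682.77

Assessed value = $597,680 × 0.67 = $400,445.6
Taxable value = $400,445.6 − $139,400 = $261,045.6
Quailridge County: $261,045.6 × 0.0098 = $2,558.24688
City of Maribel: $261,045.6 × 0.0125 = $3,263.07
Community College District: $261,045.6 × 0.0033 = $861.45048
Total = $2,558.24688 + $3,263.07 + $861.45048 = $6,682.76736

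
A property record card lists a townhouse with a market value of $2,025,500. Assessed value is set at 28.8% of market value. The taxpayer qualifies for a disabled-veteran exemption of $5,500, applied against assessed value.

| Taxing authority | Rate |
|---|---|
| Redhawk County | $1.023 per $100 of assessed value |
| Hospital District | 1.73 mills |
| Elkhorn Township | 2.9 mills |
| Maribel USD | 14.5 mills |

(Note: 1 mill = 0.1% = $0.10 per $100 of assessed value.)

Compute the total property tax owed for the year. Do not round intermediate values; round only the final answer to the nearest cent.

Assessed value = $2,025,500 × 0.288 = $583,344
Taxable value = $583,344 − $5,500 = $577,844
Redhawk County: $577,844 × 0.01023 = $5,911.34412
Hospital District: $577,844 × 0.00173 = $999.67012
Elkhorn Township: $577,844 × 0.0029 = $1,675.7476
Maribel USD: $577,844 × 0.0145 = $8,378.738
Total = $16,965.49984

$16,965.50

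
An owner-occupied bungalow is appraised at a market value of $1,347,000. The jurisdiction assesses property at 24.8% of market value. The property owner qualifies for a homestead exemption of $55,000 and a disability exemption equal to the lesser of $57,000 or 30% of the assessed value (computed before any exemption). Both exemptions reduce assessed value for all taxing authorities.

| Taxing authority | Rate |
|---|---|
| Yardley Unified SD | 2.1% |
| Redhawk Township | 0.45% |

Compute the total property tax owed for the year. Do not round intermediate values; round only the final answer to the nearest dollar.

Assessed value = $1,347,000 × 0.248 = $334,056
Disability exemption = min($57,000, 30% × $334,056) = min($57,000, $100,216.8) = $57,000 (dollar cap binds)
Taxable value = $334,056 − $55,000 − $57,000 = $222,056
Yardley Unified SD: $222,056 × 0.021 = $4,663.176
Redhawk Township: $222,056 × 0.0045 = $999.252
Total = $5,662.428

$5,662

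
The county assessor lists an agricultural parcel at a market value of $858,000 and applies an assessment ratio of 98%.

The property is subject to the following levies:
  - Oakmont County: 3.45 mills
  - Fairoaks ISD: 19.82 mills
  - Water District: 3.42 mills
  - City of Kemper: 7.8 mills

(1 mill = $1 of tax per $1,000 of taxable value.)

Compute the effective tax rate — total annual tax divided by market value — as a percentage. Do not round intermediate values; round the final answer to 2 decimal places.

Assessed value = $858,000 × 0.98 = $840,840
Oakmont County: $840,840 × 0.00345 = $2,900.898
Fairoaks ISD: $840,840 × 0.01982 = $16,665.4488
Water District: $840,840 × 0.00342 = $2,875.6728
City of Kemper: $840,840 × 0.0078 = $6,558.552
Total tax = $29,000.5716
Effective rate = $29,000.5716 ÷ $858,000 = 3.38% of market value

3.38%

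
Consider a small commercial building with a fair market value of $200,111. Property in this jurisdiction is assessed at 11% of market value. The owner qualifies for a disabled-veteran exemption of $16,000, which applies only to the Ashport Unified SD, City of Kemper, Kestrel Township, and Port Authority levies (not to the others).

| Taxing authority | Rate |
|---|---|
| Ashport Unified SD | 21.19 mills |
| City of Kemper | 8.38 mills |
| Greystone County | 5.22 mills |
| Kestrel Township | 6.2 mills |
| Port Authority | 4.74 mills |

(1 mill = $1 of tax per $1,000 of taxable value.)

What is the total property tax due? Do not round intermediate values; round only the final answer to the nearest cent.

Assessed value = $200,111 × 0.11 = $22,012.21
Ashport Unified SD: ($22,012.21 − $16,000) × 0.02119 = $6,012.21 × 0.02119 = $127.3987299
City of Kemper: ($22,012.21 − $16,000) × 0.00838 = $6,012.21 × 0.00838 = $50.3823198
Greystone County: $22,012.21 × 0.00522 = $114.9037362
Kestrel Township: ($22,012.21 − $16,000) × 0.0062 = $6,012.21 × 0.0062 = $37.275702
Port Authority: ($22,012.21 − $16,000) × 0.00474 = $6,012.21 × 0.00474 = $28.4978754
Total = $358.4583633

$358.46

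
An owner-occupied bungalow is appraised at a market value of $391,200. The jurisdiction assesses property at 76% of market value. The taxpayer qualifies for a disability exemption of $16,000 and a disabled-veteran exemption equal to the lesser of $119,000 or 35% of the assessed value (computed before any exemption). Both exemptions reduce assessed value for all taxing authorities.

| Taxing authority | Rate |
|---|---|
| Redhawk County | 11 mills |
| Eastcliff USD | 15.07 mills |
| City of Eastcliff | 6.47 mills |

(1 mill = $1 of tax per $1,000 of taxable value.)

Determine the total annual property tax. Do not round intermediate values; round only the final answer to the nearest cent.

$5,767.81

Assessed value = $391,200 × 0.76 = $297,312
Disabled-veteran exemption = min($119,000, 35% × $297,312) = min($119,000, $104,059.2) = $104,059.2 (percentage binds)
Taxable value = $297,312 − $16,000 − $104,059.2 = $177,252.8
Redhawk County: $177,252.8 × 0.011 = $1,949.7808
Eastcliff USD: $177,252.8 × 0.01507 = $2,671.199696
City of Eastcliff: $177,252.8 × 0.00647 = $1,146.825616
Total = $5,767.806112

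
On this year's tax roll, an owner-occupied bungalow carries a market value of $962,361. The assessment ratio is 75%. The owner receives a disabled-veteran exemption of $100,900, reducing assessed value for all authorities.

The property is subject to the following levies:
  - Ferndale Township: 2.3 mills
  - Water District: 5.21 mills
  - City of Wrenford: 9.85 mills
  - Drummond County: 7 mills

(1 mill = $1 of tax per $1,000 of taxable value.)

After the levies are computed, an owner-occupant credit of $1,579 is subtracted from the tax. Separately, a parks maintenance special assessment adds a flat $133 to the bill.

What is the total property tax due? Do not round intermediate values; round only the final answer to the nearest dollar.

$13,678

Assessed value = $962,361 × 0.75 = $721,770.75
Taxable value = $721,770.75 − $100,900 = $620,870.75
Ferndale Township: $620,870.75 × 0.0023 = $1,428.002725
Water District: $620,870.75 × 0.00521 = $3,234.7366075
City of Wrenford: $620,870.75 × 0.00985 = $6,115.5768875
Drummond County: $620,870.75 × 0.007 = $4,346.09525
Levies subtotal = $15,124.41147
After credit = $15,124.41147 − $1,579 = $13,545.41147
Total = $13,545.41147 + $133 = $13,678.41147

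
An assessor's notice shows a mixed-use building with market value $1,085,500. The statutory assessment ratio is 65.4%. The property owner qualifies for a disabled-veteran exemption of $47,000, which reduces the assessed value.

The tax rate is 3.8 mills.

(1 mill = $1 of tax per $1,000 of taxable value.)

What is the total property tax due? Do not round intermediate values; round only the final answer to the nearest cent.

$2,519.08

Assessed value = $1,085,500 × 0.654 = $709,917
Taxable value = $709,917 − $47,000 = $662,917
Tax = $662,917 × 0.0038 = $2,519.0846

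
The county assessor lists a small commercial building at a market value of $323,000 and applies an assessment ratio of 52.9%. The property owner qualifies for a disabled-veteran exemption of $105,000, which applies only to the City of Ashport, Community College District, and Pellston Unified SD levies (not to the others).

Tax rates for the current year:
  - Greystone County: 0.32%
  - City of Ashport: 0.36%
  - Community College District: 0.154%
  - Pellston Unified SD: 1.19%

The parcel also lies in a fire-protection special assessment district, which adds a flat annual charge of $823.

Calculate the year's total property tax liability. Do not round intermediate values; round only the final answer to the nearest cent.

$2,492.15

Assessed value = $323,000 × 0.529 = $170,867
Greystone County: $170,867 × 0.0032 = $546.7744
City of Ashport: ($170,867 − $105,000) × 0.0036 = $65,867 × 0.0036 = $237.1212
Community College District: ($170,867 − $105,000) × 0.00154 = $65,867 × 0.00154 = $101.43518
Pellston Unified SD: ($170,867 − $105,000) × 0.0119 = $65,867 × 0.0119 = $783.8173
Levies subtotal = $1,669.14808
Total = $1,669.14808 + $823 = $2,492.14808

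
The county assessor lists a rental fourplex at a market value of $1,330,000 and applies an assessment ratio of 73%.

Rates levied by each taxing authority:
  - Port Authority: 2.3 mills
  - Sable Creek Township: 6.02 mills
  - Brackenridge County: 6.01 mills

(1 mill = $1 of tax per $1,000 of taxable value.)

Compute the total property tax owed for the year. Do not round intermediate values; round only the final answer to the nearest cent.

$13,913.00

Assessed value = $1,330,000 × 0.73 = $970,900
Port Authority: $970,900 × 0.0023 = $2,233.07
Sable Creek Township: $970,900 × 0.00602 = $5,844.818
Brackenridge County: $970,900 × 0.00601 = $5,835.109
Total = $2,233.07 + $5,844.818 + $5,835.109 = $13,912.997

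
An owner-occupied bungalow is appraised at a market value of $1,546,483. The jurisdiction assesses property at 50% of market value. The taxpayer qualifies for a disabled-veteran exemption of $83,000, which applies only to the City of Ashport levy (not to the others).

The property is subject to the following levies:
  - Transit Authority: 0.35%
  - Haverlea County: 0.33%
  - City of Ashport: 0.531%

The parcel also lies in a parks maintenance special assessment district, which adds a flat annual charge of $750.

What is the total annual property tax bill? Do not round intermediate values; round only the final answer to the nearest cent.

$9,673.22

Assessed value = $1,546,483 × 0.5 = $773,241.5
Transit Authority: $773,241.5 × 0.0035 = $2,706.34525
Haverlea County: $773,241.5 × 0.0033 = $2,551.69695
City of Ashport: ($773,241.5 − $83,000) × 0.00531 = $690,241.5 × 0.00531 = $3,665.182365
Levies subtotal = $8,923.224565
Total = $8,923.224565 + $750 = $9,673.224565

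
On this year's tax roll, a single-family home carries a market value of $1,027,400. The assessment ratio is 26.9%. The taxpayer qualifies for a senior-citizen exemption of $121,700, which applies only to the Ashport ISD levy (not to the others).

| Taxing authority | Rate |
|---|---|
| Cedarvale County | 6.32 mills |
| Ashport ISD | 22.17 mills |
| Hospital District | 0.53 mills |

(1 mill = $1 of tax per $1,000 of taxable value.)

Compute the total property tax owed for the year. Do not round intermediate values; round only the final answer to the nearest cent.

$5,322.19

Assessed value = $1,027,400 × 0.269 = $276,370.6
Cedarvale County: $276,370.6 × 0.00632 = $1,746.662192
Ashport ISD: ($276,370.6 − $121,700) × 0.02217 = $154,670.6 × 0.02217 = $3,429.047202
Hospital District: $276,370.6 × 0.00053 = $146.476418
Total = $5,322.185812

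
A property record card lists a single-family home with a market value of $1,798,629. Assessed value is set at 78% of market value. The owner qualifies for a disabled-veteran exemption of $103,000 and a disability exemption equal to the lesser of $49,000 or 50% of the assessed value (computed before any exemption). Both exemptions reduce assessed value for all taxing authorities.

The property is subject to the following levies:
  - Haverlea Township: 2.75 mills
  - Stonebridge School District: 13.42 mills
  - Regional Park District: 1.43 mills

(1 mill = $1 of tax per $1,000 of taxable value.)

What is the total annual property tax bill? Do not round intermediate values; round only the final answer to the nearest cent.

Assessed value = $1,798,629 × 0.78 = $1,402,930.62
Disability exemption = min($49,000, 50% × $1,402,930.62) = min($49,000, $701,465.31) = $49,000 (dollar cap binds)
Taxable value = $1,402,930.62 − $103,000 − $49,000 = $1,250,930.62
Haverlea Township: $1,250,930.62 × 0.00275 = $3,440.059205
Stonebridge School District: $1,250,930.62 × 0.01342 = $16,787.4889204
Regional Park District: $1,250,930.62 × 0.00143 = $1,788.8307866
Total = $22,016.378912

$22,016.38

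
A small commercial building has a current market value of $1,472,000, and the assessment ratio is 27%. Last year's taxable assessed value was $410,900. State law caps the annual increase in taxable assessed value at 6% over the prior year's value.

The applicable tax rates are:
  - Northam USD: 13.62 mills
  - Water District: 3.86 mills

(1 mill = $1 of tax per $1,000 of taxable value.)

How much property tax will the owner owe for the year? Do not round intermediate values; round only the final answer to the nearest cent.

$6,947.25

Uncapped assessed value = $1,472,000 × 0.27 = $397,440
Cap limit = $410,900 × 1.06 = $435,554
Taxable assessed value = min($397,440, $435,554) = $397,440 (cap does not bind)
Northam USD: $397,440 × 0.01362 = $5,413.1328
Water District: $397,440 × 0.00386 = $1,534.1184
Total = $6,947.2512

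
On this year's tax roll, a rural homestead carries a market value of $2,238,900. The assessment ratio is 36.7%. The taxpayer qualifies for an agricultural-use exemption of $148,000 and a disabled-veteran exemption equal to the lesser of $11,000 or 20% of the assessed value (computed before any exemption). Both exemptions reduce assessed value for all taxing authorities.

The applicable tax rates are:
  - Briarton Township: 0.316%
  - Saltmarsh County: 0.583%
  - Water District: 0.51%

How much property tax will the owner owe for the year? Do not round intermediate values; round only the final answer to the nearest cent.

Assessed value = $2,238,900 × 0.367 = $821,676.3
Disabled-veteran exemption = min($11,000, 20% × $821,676.3) = min($11,000, $164,335.26) = $11,000 (dollar cap binds)
Taxable value = $821,676.3 − $148,000 − $11,000 = $662,676.3
Briarton Township: $662,676.3 × 0.00316 = $2,094.057108
Saltmarsh County: $662,676.3 × 0.00583 = $3,863.402829
Water District: $662,676.3 × 0.0051 = $3,379.64913
Total = $9,337.109067

$9,337.11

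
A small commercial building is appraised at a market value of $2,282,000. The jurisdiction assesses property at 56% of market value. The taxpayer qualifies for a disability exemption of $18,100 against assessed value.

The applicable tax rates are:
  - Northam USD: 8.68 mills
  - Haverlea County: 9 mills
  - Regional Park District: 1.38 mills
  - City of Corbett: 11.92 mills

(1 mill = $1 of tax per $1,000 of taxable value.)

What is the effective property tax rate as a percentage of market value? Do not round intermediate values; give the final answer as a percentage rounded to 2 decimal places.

Assessed value = $2,282,000 × 0.56 = $1,277,920
Taxable value = $1,277,920 − $18,100 = $1,259,820
Northam USD: $1,259,820 × 0.00868 = $10,935.2376
Haverlea County: $1,259,820 × 0.009 = $11,338.38
Regional Park District: $1,259,820 × 0.00138 = $1,738.5516
City of Corbett: $1,259,820 × 0.01192 = $15,017.0544
Total tax = $39,029.2236
Effective rate = $39,029.2236 ÷ $2,282,000 = 1.71% of market value

1.71%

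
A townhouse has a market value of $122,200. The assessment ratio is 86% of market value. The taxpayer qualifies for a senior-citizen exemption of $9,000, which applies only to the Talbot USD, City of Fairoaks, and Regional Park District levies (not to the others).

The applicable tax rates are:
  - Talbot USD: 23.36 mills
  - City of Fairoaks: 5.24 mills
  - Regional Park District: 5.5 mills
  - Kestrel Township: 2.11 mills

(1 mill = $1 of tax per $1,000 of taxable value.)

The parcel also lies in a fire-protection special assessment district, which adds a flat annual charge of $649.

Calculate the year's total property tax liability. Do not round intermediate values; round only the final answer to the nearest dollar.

$4,147

Assessed value = $122,200 × 0.86 = $105,092
Talbot USD: ($105,092 − $9,000) × 0.02336 = $96,092 × 0.02336 = $2,244.70912
City of Fairoaks: ($105,092 − $9,000) × 0.00524 = $96,092 × 0.00524 = $503.52208
Regional Park District: ($105,092 − $9,000) × 0.0055 = $96,092 × 0.0055 = $528.506
Kestrel Township: $105,092 × 0.00211 = $221.74412
Levies subtotal = $3,498.48132
Total = $3,498.48132 + $649 = $4,147.48132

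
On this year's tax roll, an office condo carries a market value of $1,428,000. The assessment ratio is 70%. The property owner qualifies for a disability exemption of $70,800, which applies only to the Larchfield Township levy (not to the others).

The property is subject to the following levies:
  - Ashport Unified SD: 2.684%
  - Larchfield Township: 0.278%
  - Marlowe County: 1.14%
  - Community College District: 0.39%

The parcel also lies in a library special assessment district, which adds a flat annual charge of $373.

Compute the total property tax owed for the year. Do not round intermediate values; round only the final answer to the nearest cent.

$45,078.21

Assessed value = $1,428,000 × 0.7 = $999,600
Ashport Unified SD: $999,600 × 0.02684 = $26,829.264
Larchfield Township: ($999,600 − $70,800) × 0.00278 = $928,800 × 0.00278 = $2,582.064
Marlowe County: $999,600 × 0.0114 = $11,395.44
Community College District: $999,600 × 0.0039 = $3,898.44
Levies subtotal = $44,705.208
Total = $44,705.208 + $373 = $45,078.208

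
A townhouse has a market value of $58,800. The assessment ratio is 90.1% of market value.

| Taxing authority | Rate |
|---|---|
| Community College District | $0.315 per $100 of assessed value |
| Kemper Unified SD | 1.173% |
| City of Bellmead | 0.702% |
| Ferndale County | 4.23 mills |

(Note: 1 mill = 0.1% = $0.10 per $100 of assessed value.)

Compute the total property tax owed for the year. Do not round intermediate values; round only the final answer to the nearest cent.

Assessed value = $58,800 × 0.901 = $52,978.8
Community College District: $52,978.8 × 0.00315 = $166.88322
Kemper Unified SD: $52,978.8 × 0.01173 = $621.441324
City of Bellmead: $52,978.8 × 0.00702 = $371.911176
Ferndale County: $52,978.8 × 0.00423 = $224.100324
Total = $1,384.336044

$1,384.34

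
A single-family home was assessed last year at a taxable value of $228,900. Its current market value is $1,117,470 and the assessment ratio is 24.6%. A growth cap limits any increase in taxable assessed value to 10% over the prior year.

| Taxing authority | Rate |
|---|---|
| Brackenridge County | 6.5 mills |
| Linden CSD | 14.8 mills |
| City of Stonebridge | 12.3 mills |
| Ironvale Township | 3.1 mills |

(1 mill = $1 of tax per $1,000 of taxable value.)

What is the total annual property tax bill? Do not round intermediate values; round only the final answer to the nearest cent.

Uncapped assessed value = $1,117,470 × 0.246 = $274,897.62
Cap limit = $228,900 × 1.1 = $251,790
Taxable assessed value = min($274,897.62, $251,790) = $251,790 (cap binds)
Brackenridge County: $251,790 × 0.0065 = $1,636.635
Linden CSD: $251,790 × 0.0148 = $3,726.492
City of Stonebridge: $251,790 × 0.0123 = $3,097.017
Ironvale Township: $251,790 × 0.0031 = $780.549
Total = $9,240.693

$9,240.69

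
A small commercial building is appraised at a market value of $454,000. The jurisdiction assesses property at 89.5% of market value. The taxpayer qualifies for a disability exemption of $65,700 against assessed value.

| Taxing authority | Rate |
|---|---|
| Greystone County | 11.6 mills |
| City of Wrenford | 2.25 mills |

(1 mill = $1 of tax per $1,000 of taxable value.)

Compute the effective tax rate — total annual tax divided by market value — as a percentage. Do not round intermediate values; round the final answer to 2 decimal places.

Assessed value = $454,000 × 0.895 = $406,330
Taxable value = $406,330 − $65,700 = $340,630
Greystone County: $340,630 × 0.0116 = $3,951.308
City of Wrenford: $340,630 × 0.00225 = $766.4175
Total tax = $4,717.7255
Effective rate = $4,717.7255 ÷ $454,000 = 1.04% of market value

1.04%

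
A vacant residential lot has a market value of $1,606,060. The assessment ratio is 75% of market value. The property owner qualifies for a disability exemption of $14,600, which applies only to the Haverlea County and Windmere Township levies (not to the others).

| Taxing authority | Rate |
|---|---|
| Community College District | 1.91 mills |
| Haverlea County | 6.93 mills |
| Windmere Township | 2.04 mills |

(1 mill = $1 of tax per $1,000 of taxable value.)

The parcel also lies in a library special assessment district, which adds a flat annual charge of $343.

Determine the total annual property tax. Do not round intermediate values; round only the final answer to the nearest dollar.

$13,317

Assessed value = $1,606,060 × 0.75 = $1,204,545
Community College District: $1,204,545 × 0.00191 = $2,300.68095
Haverlea County: ($1,204,545 − $14,600) × 0.00693 = $1,189,945 × 0.00693 = $8,246.31885
Windmere Township: ($1,204,545 − $14,600) × 0.00204 = $1,189,945 × 0.00204 = $2,427.4878
Levies subtotal = $12,974.4876
Total = $12,974.4876 + $343 = $13,317.4876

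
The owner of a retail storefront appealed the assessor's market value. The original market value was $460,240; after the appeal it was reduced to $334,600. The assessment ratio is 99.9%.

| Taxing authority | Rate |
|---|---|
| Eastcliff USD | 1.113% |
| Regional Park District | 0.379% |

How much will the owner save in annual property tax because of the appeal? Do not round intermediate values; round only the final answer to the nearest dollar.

$1,873

Old assessed value = $460,240 × 0.999 = $459,779.76
New assessed value = $334,600 × 0.999 = $334,265.4
Combined rate = 0.01113 + 0.00379 = 0.01492
Old tax = $459,779.76 × 0.01492 = $6,859.9140192
New tax = $334,265.4 × 0.01492 = $4,987.239768
Reduction = $6,859.9140192 − $4,987.239768 = $1,872.6742512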